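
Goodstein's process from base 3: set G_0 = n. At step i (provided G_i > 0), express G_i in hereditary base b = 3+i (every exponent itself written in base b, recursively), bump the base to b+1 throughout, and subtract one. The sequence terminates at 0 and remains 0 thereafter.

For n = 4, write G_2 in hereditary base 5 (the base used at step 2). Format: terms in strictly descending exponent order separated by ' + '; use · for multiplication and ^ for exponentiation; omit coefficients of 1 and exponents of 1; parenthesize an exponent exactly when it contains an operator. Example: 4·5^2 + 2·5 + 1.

base 3: 4 = 3 + 1; at 4: 4 + 1 = 5; next = 4
base 4: 4 = 4; at 5: 5 = 5; next = 4
base 5: 4 = 4; at 6: 4 = 4; next = 3

4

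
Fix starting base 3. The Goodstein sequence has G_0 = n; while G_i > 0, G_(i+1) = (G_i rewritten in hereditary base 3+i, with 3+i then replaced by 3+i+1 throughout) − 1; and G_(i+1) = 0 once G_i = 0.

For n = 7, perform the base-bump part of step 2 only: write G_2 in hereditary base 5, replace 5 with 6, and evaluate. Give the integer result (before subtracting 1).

10

i=0: 7 = 2·3 + 1 (b=3); 3→4: 2·4 + 1 = 9; 9−1 = 8
i=1: 8 = 2·4 (b=4); 4→5: 2·5 = 10; 10−1 = 9
i=2: 9 = 5 + 4 (b=5); 5→6: 6 + 4 = 10; 10−1 = 9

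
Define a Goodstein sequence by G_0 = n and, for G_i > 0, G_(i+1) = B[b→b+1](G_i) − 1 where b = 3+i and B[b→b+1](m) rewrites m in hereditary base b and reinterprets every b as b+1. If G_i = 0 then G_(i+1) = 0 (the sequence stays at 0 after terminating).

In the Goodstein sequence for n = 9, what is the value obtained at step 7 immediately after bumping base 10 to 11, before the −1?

G_0 = 9. HB_3(9) = 3^2. Bump = 16. G_1 = 15.
G_1 = 15. HB_4(15) = 3·4 + 3. Bump = 18. G_2 = 17.
G_2 = 17. HB_5(17) = 3·5 + 2. Bump = 20. G_3 = 19.
G_3 = 19. HB_6(19) = 3·6 + 1. Bump = 22. G_4 = 21.
G_4 = 21. HB_7(21) = 3·7. Bump = 24. G_5 = 23.
G_5 = 23. HB_8(23) = 2·8 + 7. Bump = 25. G_6 = 24.
G_6 = 24. HB_9(24) = 2·9 + 6. Bump = 26. G_7 = 25.

27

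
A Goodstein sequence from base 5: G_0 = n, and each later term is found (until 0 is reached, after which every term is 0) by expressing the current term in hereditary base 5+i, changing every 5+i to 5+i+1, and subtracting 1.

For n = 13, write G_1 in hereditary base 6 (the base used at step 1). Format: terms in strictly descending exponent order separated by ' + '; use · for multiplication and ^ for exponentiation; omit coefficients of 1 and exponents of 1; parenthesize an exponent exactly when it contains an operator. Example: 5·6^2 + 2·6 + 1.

G_0 = 13. HB_5(13) = 2·5 + 3. Bump = 15. G_1 = 14.
G_1 = 14. HB_6(14) = 2·6 + 2. Bump = 16. G_2 = 15.

2·6 + 2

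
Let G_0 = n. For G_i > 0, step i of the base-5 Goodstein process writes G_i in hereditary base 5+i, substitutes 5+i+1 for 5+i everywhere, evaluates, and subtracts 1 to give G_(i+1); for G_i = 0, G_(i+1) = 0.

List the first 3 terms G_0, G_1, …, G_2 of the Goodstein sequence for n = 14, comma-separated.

14, 15, 16

i=0: 14 = 2·5 + 4 (b=5); 5→6: 2·6 + 4 = 16; 16−1 = 15
i=1: 15 = 2·6 + 3 (b=6); 6→7: 2·7 + 3 = 17; 17−1 = 16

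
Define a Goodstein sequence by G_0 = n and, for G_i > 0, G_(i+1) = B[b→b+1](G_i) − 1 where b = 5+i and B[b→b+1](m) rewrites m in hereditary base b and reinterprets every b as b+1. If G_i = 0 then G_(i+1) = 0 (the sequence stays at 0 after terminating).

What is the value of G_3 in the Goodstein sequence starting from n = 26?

53

G_0 = 26. HB_5(26) = 5^2 + 1. Bump = 37. G_1 = 36.
G_1 = 36. HB_6(36) = 6^2. Bump = 49. G_2 = 48.
G_2 = 48. HB_7(48) = 6·7 + 6. Bump = 54. G_3 = 53.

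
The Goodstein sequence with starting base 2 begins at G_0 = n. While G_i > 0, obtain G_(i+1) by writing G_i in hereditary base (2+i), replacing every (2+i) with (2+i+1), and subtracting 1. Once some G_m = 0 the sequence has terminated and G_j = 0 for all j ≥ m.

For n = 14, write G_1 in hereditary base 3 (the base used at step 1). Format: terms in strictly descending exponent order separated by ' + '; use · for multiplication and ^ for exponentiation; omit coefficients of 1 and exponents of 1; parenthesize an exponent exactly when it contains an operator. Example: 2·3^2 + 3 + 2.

step 0: 14 = 2^(2 + 1) + 2^2 + 2; sub 3 for 2: 3^(3 + 1) + 3^3 + 3; = 111; G_1 = 111−1 = 110
step 1: 110 = 3^(3 + 1) + 3^3 + 2; sub 4 for 3: 4^(4 + 1) + 4^4 + 2; = 1282; G_2 = 1282−1 = 1281

3^(3 + 1) + 3^3 + 2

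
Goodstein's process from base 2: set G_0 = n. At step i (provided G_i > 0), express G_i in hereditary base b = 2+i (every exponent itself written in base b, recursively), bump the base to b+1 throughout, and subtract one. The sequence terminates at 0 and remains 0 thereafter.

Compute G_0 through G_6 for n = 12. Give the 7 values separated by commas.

12 —HB2→ 2^(2 + 1) + 2^2 —bump→ 3^(3 + 1) + 3^3 = 108 —(−1)→ 107
107 —HB3→ 3^(3 + 1) + 2·3^2 + 2·3 + 2 —bump→ 4^(4 + 1) + 2·4^2 + 2·4 + 2 = 1066 —(−1)→ 1065
1065 —HB4→ 4^(4 + 1) + 2·4^2 + 2·4 + 1 —bump→ 5^(5 + 1) + 2·5^2 + 2·5 + 1 = 15686 —(−1)→ 15685
15685 —HB5→ 5^(5 + 1) + 2·5^2 + 2·5 —bump→ 6^(6 + 1) + 2·6^2 + 2·6 = 280020 —(−1)→ 280019
280019 —HB6→ 6^(6 + 1) + 2·6^2 + 6 + 5 —bump→ 7^(7 + 1) + 2·7^2 + 7 + 5 = 5764911 —(−1)→ 5764910
5764910 —HB7→ 7^(7 + 1) + 2·7^2 + 7 + 4 —bump→ 8^(8 + 1) + 2·8^2 + 8 + 4 = 134217868 —(−1)→ 134217867

12, 107, 1065, 15685, 280019, 5764910, 134217867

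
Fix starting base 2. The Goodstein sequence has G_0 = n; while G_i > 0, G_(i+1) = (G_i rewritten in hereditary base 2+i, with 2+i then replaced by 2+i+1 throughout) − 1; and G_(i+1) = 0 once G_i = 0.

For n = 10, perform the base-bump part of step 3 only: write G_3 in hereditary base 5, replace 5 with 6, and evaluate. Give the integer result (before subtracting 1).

279936

step 0: 10 = 2^(2 + 1) + 2; sub 3 for 2: 3^(3 + 1) + 3; = 84; G_1 = 84−1 = 83
step 1: 83 = 3^(3 + 1) + 2; sub 4 for 3: 4^(4 + 1) + 2; = 1026; G_2 = 1026−1 = 1025
step 2: 1025 = 4^(4 + 1) + 1; sub 5 for 4: 5^(5 + 1) + 1; = 15626; G_3 = 15626−1 = 15625
step 3: 15625 = 5^(5 + 1); sub 6 for 5: 6^(6 + 1); = 279936; G_4 = 279936−1 = 279935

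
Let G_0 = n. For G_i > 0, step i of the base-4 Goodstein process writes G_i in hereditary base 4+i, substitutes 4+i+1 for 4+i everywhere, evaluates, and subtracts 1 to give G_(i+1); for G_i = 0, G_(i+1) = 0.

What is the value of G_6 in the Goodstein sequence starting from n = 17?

17 —HB4→ 4^2 + 1 —bump→ 5^2 + 1 = 26 —(−1)→ 25
25 —HB5→ 5^2 —bump→ 6^2 = 36 —(−1)→ 35
35 —HB6→ 5·6 + 5 —bump→ 5·7 + 5 = 40 —(−1)→ 39
39 —HB7→ 5·7 + 4 —bump→ 5·8 + 4 = 44 —(−1)→ 43
43 —HB8→ 5·8 + 3 —bump→ 5·9 + 3 = 48 —(−1)→ 47
47 —HB9→ 5·9 + 2 —bump→ 5·10 + 2 = 52 —(−1)→ 51
51 —HB10→ 5·10 + 1 —bump→ 5·11 + 1 = 56 —(−1)→ 55

51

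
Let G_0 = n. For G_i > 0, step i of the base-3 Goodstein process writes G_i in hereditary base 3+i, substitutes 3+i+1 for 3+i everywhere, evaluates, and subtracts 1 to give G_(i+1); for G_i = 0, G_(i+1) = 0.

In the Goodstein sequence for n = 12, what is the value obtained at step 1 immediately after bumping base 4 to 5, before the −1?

G_0 = 12. HB_3(12) = 3^2 + 3. Bump = 20. G_1 = 19.
G_1 = 19. HB_4(19) = 4^2 + 3. Bump = 28. G_2 = 27.

28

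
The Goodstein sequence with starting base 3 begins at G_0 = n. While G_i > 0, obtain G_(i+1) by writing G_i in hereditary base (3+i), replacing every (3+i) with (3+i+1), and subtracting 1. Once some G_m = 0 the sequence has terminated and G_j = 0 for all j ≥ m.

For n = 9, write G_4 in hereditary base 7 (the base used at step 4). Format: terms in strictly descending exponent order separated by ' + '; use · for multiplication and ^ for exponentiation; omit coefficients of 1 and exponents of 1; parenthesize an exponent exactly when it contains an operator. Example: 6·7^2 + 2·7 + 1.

3·7

G_0 = 9. HB_3(9) = 3^2. Bump = 16. G_1 = 15.
G_1 = 15. HB_4(15) = 3·4 + 3. Bump = 18. G_2 = 17.
G_2 = 17. HB_5(17) = 3·5 + 2. Bump = 20. G_3 = 19.
G_3 = 19. HB_6(19) = 3·6 + 1. Bump = 22. G_4 = 21.
G_4 = 21. HB_7(21) = 3·7. Bump = 24. G_5 = 23.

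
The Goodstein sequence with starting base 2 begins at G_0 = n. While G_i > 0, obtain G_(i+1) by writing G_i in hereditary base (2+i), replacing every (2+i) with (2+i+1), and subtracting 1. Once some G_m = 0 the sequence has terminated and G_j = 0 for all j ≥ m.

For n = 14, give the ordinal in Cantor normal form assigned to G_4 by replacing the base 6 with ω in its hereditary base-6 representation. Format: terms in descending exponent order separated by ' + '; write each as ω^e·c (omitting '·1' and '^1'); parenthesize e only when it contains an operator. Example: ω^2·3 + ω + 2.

ω^(ω + 1) + ω^5·5 + ω^4·5 + ω^3·5 + ω^2·5 + ω·5 + 5

G_0 = 14. HB_2(14) = 2^(2 + 1) + 2^2 + 2. Bump = 111. G_1 = 110.
G_1 = 110. HB_3(110) = 3^(3 + 1) + 3^3 + 2. Bump = 1282. G_2 = 1281.
G_2 = 1281. HB_4(1281) = 4^(4 + 1) + 4^4 + 1. Bump = 18751. G_3 = 18750.
G_3 = 18750. HB_5(18750) = 5^(5 + 1) + 5^5. Bump = 326592. G_4 = 326591.
G_4 = 326591. HB_6(326591) = 6^(6 + 1) + 5·6^5 + 5·6^4 + 5·6^3 + 5·6^2 + 5·6 + 5. Bump = 5862841. G_5 = 5862840.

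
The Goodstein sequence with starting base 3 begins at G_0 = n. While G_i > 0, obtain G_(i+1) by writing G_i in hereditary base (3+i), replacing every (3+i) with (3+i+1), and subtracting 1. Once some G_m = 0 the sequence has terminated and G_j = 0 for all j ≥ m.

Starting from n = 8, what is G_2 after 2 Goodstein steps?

8 —HB3→ 2·3 + 2 —bump→ 2·4 + 2 = 10 —(−1)→ 9
9 —HB4→ 2·4 + 1 —bump→ 2·5 + 1 = 11 —(−1)→ 10
10 —HB5→ 2·5 —bump→ 2·6 = 12 —(−1)→ 11

10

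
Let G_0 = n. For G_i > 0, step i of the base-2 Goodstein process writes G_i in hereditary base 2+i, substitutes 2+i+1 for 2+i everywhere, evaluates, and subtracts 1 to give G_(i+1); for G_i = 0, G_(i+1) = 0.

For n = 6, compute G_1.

29

G_0 = 6. HB_2(6) = 2^2 + 2. Bump = 30. G_1 = 29.
G_1 = 29. HB_3(29) = 3^3 + 2. Bump = 258. G_2 = 257.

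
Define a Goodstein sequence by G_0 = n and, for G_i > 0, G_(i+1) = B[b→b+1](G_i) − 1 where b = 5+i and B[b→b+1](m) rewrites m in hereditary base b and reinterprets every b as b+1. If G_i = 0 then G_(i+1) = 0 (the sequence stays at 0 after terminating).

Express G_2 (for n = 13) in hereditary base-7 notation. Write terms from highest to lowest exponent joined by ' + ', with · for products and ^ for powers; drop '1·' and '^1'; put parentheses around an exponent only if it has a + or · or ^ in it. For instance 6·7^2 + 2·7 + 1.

2·7 + 1

13 —HB5→ 2·5 + 3 —bump→ 2·6 + 3 = 15 —(−1)→ 14
14 —HB6→ 2·6 + 2 —bump→ 2·7 + 2 = 16 —(−1)→ 15
15 —HB7→ 2·7 + 1 —bump→ 2·8 + 1 = 17 —(−1)→ 16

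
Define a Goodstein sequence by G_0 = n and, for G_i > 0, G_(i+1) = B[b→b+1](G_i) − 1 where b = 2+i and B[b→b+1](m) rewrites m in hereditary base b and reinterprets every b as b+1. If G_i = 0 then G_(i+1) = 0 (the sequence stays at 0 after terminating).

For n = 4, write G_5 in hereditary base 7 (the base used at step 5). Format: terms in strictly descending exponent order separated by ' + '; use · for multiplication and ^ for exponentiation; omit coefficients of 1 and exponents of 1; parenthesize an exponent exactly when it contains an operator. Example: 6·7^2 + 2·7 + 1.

2·7^2 + 7 + 4

4 —HB2→ 2^2 —bump→ 3^3 = 27 —(−1)→ 26
26 —HB3→ 2·3^2 + 2·3 + 2 —bump→ 2·4^2 + 2·4 + 2 = 42 —(−1)→ 41
41 —HB4→ 2·4^2 + 2·4 + 1 —bump→ 2·5^2 + 2·5 + 1 = 61 —(−1)→ 60
60 —HB5→ 2·5^2 + 2·5 —bump→ 2·6^2 + 2·6 = 84 —(−1)→ 83
83 —HB6→ 2·6^2 + 6 + 5 —bump→ 2·7^2 + 7 + 5 = 110 —(−1)→ 109
109 —HB7→ 2·7^2 + 7 + 4 —bump→ 2·8^2 + 8 + 4 = 140 —(−1)→ 139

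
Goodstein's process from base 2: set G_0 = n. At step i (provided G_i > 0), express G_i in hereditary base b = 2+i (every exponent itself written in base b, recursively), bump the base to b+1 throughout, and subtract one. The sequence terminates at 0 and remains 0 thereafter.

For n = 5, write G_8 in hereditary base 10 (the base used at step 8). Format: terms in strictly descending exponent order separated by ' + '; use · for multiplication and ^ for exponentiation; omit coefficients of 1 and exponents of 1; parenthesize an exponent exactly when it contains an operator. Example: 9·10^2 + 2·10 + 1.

base 2: 5 = 2^2 + 1; at 3: 3^3 + 1 = 28; next = 27
base 3: 27 = 3^3; at 4: 4^4 = 256; next = 255
base 4: 255 = 3·4^3 + 3·4^2 + 3·4 + 3; at 5: 3·5^3 + 3·5^2 + 3·5 + 3 = 468; next = 467
base 5: 467 = 3·5^3 + 3·5^2 + 3·5 + 2; at 6: 3·6^3 + 3·6^2 + 3·6 + 2 = 776; next = 775
base 6: 775 = 3·6^3 + 3·6^2 + 3·6 + 1; at 7: 3·7^3 + 3·7^2 + 3·7 + 1 = 1198; next = 1197
base 7: 1197 = 3·7^3 + 3·7^2 + 3·7; at 8: 3·8^3 + 3·8^2 + 3·8 = 1752; next = 1751
base 8: 1751 = 3·8^3 + 3·8^2 + 2·8 + 7; at 9: 3·9^3 + 3·9^2 + 2·9 + 7 = 2455; next = 2454
base 9: 2454 = 3·9^3 + 3·9^2 + 2·9 + 6; at 10: 3·10^3 + 3·10^2 + 2·10 + 6 = 3326; next = 3325
base 10: 3325 = 3·10^3 + 3·10^2 + 2·10 + 5; at 11: 3·11^3 + 3·11^2 + 2·11 + 5 = 4383; next = 4382

3·10^3 + 3·10^2 + 2·10 + 5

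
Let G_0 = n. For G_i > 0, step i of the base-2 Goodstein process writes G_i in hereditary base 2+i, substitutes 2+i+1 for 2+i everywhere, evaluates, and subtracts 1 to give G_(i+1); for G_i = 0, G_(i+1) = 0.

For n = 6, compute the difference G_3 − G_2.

step 0: 6 = 2^2 + 2; sub 3 for 2: 3^3 + 3; = 30; G_1 = 30−1 = 29
step 1: 29 = 3^3 + 2; sub 4 for 3: 4^4 + 2; = 258; G_2 = 258−1 = 257
step 2: 257 = 4^4 + 1; sub 5 for 4: 5^5 + 1; = 3126; G_3 = 3126−1 = 3125

2868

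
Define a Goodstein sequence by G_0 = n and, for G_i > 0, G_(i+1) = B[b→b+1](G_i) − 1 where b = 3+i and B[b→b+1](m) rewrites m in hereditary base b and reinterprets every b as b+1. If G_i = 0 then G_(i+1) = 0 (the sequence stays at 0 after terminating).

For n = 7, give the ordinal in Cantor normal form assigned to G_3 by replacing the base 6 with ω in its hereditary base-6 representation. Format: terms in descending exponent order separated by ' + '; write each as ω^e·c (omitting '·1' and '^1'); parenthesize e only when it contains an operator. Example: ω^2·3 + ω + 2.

i=0: 7 = 2·3 + 1 (b=3); 3→4: 2·4 + 1 = 9; 9−1 = 8
i=1: 8 = 2·4 (b=4); 4→5: 2·5 = 10; 10−1 = 9
i=2: 9 = 5 + 4 (b=5); 5→6: 6 + 4 = 10; 10−1 = 9

ω + 3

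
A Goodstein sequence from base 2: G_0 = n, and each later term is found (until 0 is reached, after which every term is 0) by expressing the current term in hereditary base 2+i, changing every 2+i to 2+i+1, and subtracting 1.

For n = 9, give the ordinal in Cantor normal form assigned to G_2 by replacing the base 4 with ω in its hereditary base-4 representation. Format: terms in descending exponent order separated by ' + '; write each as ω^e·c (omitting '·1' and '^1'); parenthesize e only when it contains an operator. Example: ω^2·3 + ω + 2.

G_0=9  [base 2] 2^(2 + 1) + 1  →[2↦3]→  3^(3 + 1) + 1 = 82  −1 ⇒ G_1=81
G_1=81  [base 3] 3^(3 + 1)  →[3↦4]→  4^(4 + 1) = 1024  −1 ⇒ G_2=1023
G_2=1023  [base 4] 3·4^4 + 3·4^3 + 3·4^2 + 3·4 + 3  →[4↦5]→  3·5^5 + 3·5^3 + 3·5^2 + 3·5 + 3 = 9843  −1 ⇒ G_3=9842

ω^ω·3 + ω^3·3 + ω^2·3 + ω·3 + 3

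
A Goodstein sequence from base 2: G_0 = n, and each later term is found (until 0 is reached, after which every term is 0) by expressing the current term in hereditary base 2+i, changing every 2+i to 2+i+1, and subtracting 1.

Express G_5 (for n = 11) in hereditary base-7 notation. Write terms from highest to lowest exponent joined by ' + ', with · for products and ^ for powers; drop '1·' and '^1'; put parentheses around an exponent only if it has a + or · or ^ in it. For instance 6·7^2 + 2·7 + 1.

G_0 = 11. HB_2(11) = 2^(2 + 1) + 2 + 1. Bump = 85. G_1 = 84.
G_1 = 84. HB_3(84) = 3^(3 + 1) + 3. Bump = 1028. G_2 = 1027.
G_2 = 1027. HB_4(1027) = 4^(4 + 1) + 3. Bump = 15628. G_3 = 15627.
G_3 = 15627. HB_5(15627) = 5^(5 + 1) + 2. Bump = 279938. G_4 = 279937.
G_4 = 279937. HB_6(279937) = 6^(6 + 1) + 1. Bump = 5764802. G_5 = 5764801.
G_5 = 5764801. HB_7(5764801) = 7^(7 + 1). Bump = 134217728. G_6 = 134217727.

7^(7 + 1)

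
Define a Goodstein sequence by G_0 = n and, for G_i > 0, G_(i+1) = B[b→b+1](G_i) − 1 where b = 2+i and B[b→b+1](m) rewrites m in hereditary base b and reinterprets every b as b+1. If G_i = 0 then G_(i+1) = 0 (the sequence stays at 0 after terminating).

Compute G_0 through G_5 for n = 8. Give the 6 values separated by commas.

8, 80, 553, 6310, 93395, 1647195

step 0: 8 = 2^(2 + 1); sub 3 for 2: 3^(3 + 1); = 81; G_1 = 81−1 = 80
step 1: 80 = 2·3^3 + 2·3^2 + 2·3 + 2; sub 4 for 3: 2·4^4 + 2·4^2 + 2·4 + 2; = 554; G_2 = 554−1 = 553
step 2: 553 = 2·4^4 + 2·4^2 + 2·4 + 1; sub 5 for 4: 2·5^5 + 2·5^2 + 2·5 + 1; = 6311; G_3 = 6311−1 = 6310
step 3: 6310 = 2·5^5 + 2·5^2 + 2·5; sub 6 for 5: 2·6^6 + 2·6^2 + 2·6; = 93396; G_4 = 93396−1 = 93395
step 4: 93395 = 2·6^6 + 2·6^2 + 6 + 5; sub 7 for 6: 2·7^7 + 2·7^2 + 7 + 5; = 1647196; G_5 = 1647196−1 = 1647195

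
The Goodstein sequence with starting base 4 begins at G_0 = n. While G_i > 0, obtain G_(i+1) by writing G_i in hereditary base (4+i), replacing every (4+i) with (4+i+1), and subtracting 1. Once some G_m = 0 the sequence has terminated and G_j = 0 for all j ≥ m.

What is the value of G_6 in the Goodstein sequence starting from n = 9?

11

G_0 = 9. HB_4(9) = 2·4 + 1. Bump = 11. G_1 = 10.
G_1 = 10. HB_5(10) = 2·5. Bump = 12. G_2 = 11.
G_2 = 11. HB_6(11) = 6 + 5. Bump = 12. G_3 = 11.
G_3 = 11. HB_7(11) = 7 + 4. Bump = 12. G_4 = 11.
G_4 = 11. HB_8(11) = 8 + 3. Bump = 12. G_5 = 11.
G_5 = 11. HB_9(11) = 9 + 2. Bump = 12. G_6 = 11.
G_6 = 11. HB_10(11) = 10 + 1. Bump = 12. G_7 = 11.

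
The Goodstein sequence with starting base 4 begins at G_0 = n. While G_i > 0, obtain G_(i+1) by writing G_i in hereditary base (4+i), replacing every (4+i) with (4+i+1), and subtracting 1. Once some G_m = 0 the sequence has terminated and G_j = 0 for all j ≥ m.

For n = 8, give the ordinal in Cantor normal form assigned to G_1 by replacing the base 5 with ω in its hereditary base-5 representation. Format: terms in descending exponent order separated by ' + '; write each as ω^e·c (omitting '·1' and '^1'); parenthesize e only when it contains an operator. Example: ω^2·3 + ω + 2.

G_0=8  [base 4] 2·4  →[4↦5]→  2·5 = 10  −1 ⇒ G_1=9
G_1=9  [base 5] 5 + 4  →[5↦6]→  6 + 4 = 10  −1 ⇒ G_2=9

ω + 4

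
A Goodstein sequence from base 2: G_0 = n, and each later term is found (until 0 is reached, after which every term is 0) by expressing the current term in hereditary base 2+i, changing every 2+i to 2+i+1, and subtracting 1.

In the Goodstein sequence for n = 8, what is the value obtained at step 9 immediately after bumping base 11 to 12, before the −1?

[0] 8 ≡ 2^(2 + 1) (base 2). Lift 3: 81. −1: 80.
[1] 80 ≡ 2·3^3 + 2·3^2 + 2·3 + 2 (base 3). Lift 4: 554. −1: 553.
[2] 553 ≡ 2·4^4 + 2·4^2 + 2·4 + 1 (base 4). Lift 5: 6311. −1: 6310.
[3] 6310 ≡ 2·5^5 + 2·5^2 + 2·5 (base 5). Lift 6: 93396. −1: 93395.
[4] 93395 ≡ 2·6^6 + 2·6^2 + 6 + 5 (base 6). Lift 7: 1647196. −1: 1647195.
[5] 1647195 ≡ 2·7^7 + 2·7^2 + 7 + 4 (base 7). Lift 8: 33554572. −1: 33554571.
[6] 33554571 ≡ 2·8^8 + 2·8^2 + 8 + 3 (base 8). Lift 9: 774841152. −1: 774841151.
[7] 774841151 ≡ 2·9^9 + 2·9^2 + 9 + 2 (base 9). Lift 10: 20000000212. −1: 20000000211.
[8] 20000000211 ≡ 2·10^10 + 2·10^2 + 10 + 1 (base 10). Lift 11: 570623341476. −1: 570623341475.

17832200896812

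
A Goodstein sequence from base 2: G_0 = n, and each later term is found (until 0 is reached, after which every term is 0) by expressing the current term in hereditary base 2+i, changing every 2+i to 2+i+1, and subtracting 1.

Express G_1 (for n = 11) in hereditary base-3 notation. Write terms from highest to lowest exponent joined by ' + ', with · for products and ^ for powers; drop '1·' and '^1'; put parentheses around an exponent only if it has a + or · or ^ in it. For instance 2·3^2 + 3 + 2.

3^(3 + 1) + 3

11 —HB2→ 2^(2 + 1) + 2 + 1 —bump→ 3^(3 + 1) + 3 + 1 = 85 —(−1)→ 84
84 —HB3→ 3^(3 + 1) + 3 —bump→ 4^(4 + 1) + 4 = 1028 —(−1)→ 1027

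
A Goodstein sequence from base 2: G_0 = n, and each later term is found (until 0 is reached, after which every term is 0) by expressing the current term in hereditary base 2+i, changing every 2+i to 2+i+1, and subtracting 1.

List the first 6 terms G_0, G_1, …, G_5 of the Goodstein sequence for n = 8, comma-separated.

8, 80, 553, 6310, 93395, 1647195

i=0: 8 = 2^(2 + 1) (b=2); 2→3: 3^(3 + 1) = 81; 81−1 = 80
i=1: 80 = 2·3^3 + 2·3^2 + 2·3 + 2 (b=3); 3→4: 2·4^4 + 2·4^2 + 2·4 + 2 = 554; 554−1 = 553
i=2: 553 = 2·4^4 + 2·4^2 + 2·4 + 1 (b=4); 4→5: 2·5^5 + 2·5^2 + 2·5 + 1 = 6311; 6311−1 = 6310
i=3: 6310 = 2·5^5 + 2·5^2 + 2·5 (b=5); 5→6: 2·6^6 + 2·6^2 + 2·6 = 93396; 93396−1 = 93395
i=4: 93395 = 2·6^6 + 2·6^2 + 6 + 5 (b=6); 6→7: 2·7^7 + 2·7^2 + 7 + 5 = 1647196; 1647196−1 = 1647195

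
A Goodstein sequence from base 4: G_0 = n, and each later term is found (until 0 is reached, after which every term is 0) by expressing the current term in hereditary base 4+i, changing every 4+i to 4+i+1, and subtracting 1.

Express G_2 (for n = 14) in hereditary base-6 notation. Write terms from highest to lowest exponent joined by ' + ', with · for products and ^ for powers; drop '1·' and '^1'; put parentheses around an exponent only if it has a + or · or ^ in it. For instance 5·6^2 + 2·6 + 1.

step 0: 14 = 3·4 + 2; sub 5 for 4: 3·5 + 2; = 17; G_1 = 17−1 = 16
step 1: 16 = 3·5 + 1; sub 6 for 5: 3·6 + 1; = 19; G_2 = 19−1 = 18
step 2: 18 = 3·6; sub 7 for 6: 3·7; = 21; G_3 = 21−1 = 20

3·6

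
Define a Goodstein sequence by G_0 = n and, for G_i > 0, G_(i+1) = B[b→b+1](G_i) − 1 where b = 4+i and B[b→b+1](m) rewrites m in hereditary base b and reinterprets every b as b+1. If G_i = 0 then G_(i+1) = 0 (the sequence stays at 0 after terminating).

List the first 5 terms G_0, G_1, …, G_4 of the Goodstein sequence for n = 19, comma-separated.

G_0=19  [base 4] 4^2 + 3  →[4↦5]→  5^2 + 3 = 28  −1 ⇒ G_1=27
G_1=27  [base 5] 5^2 + 2  →[5↦6]→  6^2 + 2 = 38  −1 ⇒ G_2=37
G_2=37  [base 6] 6^2 + 1  →[6↦7]→  7^2 + 1 = 50  −1 ⇒ G_3=49
G_3=49  [base 7] 7^2  →[7↦8]→  8^2 = 64  −1 ⇒ G_4=63

19, 27, 37, 49, 63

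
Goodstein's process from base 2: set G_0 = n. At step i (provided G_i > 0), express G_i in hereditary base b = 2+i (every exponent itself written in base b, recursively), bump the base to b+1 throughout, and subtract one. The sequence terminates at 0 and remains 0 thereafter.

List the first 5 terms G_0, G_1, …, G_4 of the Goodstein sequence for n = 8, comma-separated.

i=0: 8 = 2^(2 + 1) (b=2); 2→3: 3^(3 + 1) = 81; 81−1 = 80
i=1: 80 = 2·3^3 + 2·3^2 + 2·3 + 2 (b=3); 3→4: 2·4^4 + 2·4^2 + 2·4 + 2 = 554; 554−1 = 553
i=2: 553 = 2·4^4 + 2·4^2 + 2·4 + 1 (b=4); 4→5: 2·5^5 + 2·5^2 + 2·5 + 1 = 6311; 6311−1 = 6310
i=3: 6310 = 2·5^5 + 2·5^2 + 2·5 (b=5); 5→6: 2·6^6 + 2·6^2 + 2·6 = 93396; 93396−1 = 93395

8, 80, 553, 6310, 93395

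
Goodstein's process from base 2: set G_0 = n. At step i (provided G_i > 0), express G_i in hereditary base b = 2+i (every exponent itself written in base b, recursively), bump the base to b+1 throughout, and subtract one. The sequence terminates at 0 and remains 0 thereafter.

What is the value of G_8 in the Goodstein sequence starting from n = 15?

G_0 = 15. HB_2(15) = 2^(2 + 1) + 2^2 + 2 + 1. Bump = 112. G_1 = 111.
G_1 = 111. HB_3(111) = 3^(3 + 1) + 3^3 + 3. Bump = 1284. G_2 = 1283.
G_2 = 1283. HB_4(1283) = 4^(4 + 1) + 4^4 + 3. Bump = 18753. G_3 = 18752.
G_3 = 18752. HB_5(18752) = 5^(5 + 1) + 5^5 + 2. Bump = 326594. G_4 = 326593.
G_4 = 326593. HB_6(326593) = 6^(6 + 1) + 6^6 + 1. Bump = 6588345. G_5 = 6588344.
G_5 = 6588344. HB_7(6588344) = 7^(7 + 1) + 7^7. Bump = 150994944. G_6 = 150994943.
G_6 = 150994943. HB_8(150994943) = 8^(8 + 1) + 7·8^7 + 7·8^6 + 7·8^5 + 7·8^4 + 7·8^3 + 7·8^2 + 7·8 + 7. Bump = 3524450281. G_7 = 3524450280.
G_7 = 3524450280. HB_9(3524450280) = 9^(9 + 1) + 7·9^7 + 7·9^6 + 7·9^5 + 7·9^4 + 7·9^3 + 7·9^2 + 7·9 + 6. Bump = 100077777776. G_8 = 100077777775.
G_8 = 100077777775. HB_10(100077777775) = 10^(10 + 1) + 7·10^7 + 7·10^6 + 7·10^5 + 7·10^4 + 7·10^3 + 7·10^2 + 7·10 + 5. Bump = 3138578427935. G_9 = 3138578427934.

100077777775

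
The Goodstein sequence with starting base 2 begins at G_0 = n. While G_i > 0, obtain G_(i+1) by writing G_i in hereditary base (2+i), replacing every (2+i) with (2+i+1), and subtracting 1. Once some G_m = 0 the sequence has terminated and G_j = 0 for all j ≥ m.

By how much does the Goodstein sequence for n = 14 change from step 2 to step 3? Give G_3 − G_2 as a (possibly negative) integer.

14 —HB2→ 2^(2 + 1) + 2^2 + 2 —bump→ 3^(3 + 1) + 3^3 + 3 = 111 —(−1)→ 110
110 —HB3→ 3^(3 + 1) + 3^3 + 2 —bump→ 4^(4 + 1) + 4^4 + 2 = 1282 —(−1)→ 1281
1281 —HB4→ 4^(4 + 1) + 4^4 + 1 —bump→ 5^(5 + 1) + 5^5 + 1 = 18751 —(−1)→ 18750

17469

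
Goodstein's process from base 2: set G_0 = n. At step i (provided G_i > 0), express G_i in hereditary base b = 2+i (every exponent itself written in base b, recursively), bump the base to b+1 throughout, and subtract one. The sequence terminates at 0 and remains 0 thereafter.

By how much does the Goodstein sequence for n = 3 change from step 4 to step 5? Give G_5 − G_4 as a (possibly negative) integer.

-1

i=0: 3 = 2 + 1 (b=2); 2→3: 3 + 1 = 4; 4−1 = 3
i=1: 3 = 3 (b=3); 3→4: 4 = 4; 4−1 = 3
i=2: 3 = 3 (b=4); 4→5: 3 = 3; 3−1 = 2
i=3: 2 = 2 (b=5); 5→6: 2 = 2; 2−1 = 1
i=4: 1 = 1 (b=6); 6→7: 1 = 1; 1−1 = 0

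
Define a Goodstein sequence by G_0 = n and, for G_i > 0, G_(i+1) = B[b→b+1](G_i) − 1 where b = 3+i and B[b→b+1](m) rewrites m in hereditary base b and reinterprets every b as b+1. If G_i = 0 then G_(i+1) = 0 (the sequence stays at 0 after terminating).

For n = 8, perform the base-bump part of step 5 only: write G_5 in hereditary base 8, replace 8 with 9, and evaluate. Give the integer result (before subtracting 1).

12

G_0 = 8. HB_3(8) = 2·3 + 2. Bump = 10. G_1 = 9.
G_1 = 9. HB_4(9) = 2·4 + 1. Bump = 11. G_2 = 10.
G_2 = 10. HB_5(10) = 2·5. Bump = 12. G_3 = 11.
G_3 = 11. HB_6(11) = 6 + 5. Bump = 12. G_4 = 11.
G_4 = 11. HB_7(11) = 7 + 4. Bump = 12. G_5 = 11.
G_5 = 11. HB_8(11) = 8 + 3. Bump = 12. G_6 = 11.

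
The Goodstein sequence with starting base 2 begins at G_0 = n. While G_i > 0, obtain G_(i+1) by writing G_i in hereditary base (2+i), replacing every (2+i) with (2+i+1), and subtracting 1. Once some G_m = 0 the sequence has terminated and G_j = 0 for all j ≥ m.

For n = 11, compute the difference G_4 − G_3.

11 —HB2→ 2^(2 + 1) + 2 + 1 —bump→ 3^(3 + 1) + 3 + 1 = 85 —(−1)→ 84
84 —HB3→ 3^(3 + 1) + 3 —bump→ 4^(4 + 1) + 4 = 1028 —(−1)→ 1027
1027 —HB4→ 4^(4 + 1) + 3 —bump→ 5^(5 + 1) + 3 = 15628 —(−1)→ 15627
15627 —HB5→ 5^(5 + 1) + 2 —bump→ 6^(6 + 1) + 2 = 279938 —(−1)→ 279937

264310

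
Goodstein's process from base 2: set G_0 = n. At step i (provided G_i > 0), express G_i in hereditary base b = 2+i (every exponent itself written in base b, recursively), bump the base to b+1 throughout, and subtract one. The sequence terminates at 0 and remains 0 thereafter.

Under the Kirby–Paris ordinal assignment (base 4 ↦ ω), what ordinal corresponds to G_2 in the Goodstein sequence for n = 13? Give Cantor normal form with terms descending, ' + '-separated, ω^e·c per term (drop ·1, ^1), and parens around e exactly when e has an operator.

step 0: 13 = 2^(2 + 1) + 2^2 + 1; sub 3 for 2: 3^(3 + 1) + 3^3 + 1; = 109; G_1 = 109−1 = 108
step 1: 108 = 3^(3 + 1) + 3^3; sub 4 for 3: 4^(4 + 1) + 4^4; = 1280; G_2 = 1280−1 = 1279
step 2: 1279 = 4^(4 + 1) + 3·4^3 + 3·4^2 + 3·4 + 3; sub 5 for 4: 5^(5 + 1) + 3·5^3 + 3·5^2 + 3·5 + 3; = 16093; G_3 = 16093−1 = 16092

ω^(ω + 1) + ω^3·3 + ω^2·3 + ω·3 + 3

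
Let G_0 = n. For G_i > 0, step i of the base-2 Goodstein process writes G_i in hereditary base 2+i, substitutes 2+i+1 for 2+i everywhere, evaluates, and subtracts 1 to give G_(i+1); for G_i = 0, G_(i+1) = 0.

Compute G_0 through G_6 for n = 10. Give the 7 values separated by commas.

base 2: 10 = 2^(2 + 1) + 2; at 3: 3^(3 + 1) + 3 = 84; next = 83
base 3: 83 = 3^(3 + 1) + 2; at 4: 4^(4 + 1) + 2 = 1026; next = 1025
base 4: 1025 = 4^(4 + 1) + 1; at 5: 5^(5 + 1) + 1 = 15626; next = 15625
base 5: 15625 = 5^(5 + 1); at 6: 6^(6 + 1) = 279936; next = 279935
base 6: 279935 = 5·6^6 + 5·6^5 + 5·6^4 + 5·6^3 + 5·6^2 + 5·6 + 5; at 7: 5·7^7 + 5·7^5 + 5·7^4 + 5·7^3 + 5·7^2 + 5·7 + 5 = 4215755; next = 4215754
base 7: 4215754 = 5·7^7 + 5·7^5 + 5·7^4 + 5·7^3 + 5·7^2 + 5·7 + 4; at 8: 5·8^8 + 5·8^5 + 5·8^4 + 5·8^3 + 5·8^2 + 5·8 + 4 = 84073324; next = 84073323

10, 83, 1025, 15625, 279935, 4215754, 84073323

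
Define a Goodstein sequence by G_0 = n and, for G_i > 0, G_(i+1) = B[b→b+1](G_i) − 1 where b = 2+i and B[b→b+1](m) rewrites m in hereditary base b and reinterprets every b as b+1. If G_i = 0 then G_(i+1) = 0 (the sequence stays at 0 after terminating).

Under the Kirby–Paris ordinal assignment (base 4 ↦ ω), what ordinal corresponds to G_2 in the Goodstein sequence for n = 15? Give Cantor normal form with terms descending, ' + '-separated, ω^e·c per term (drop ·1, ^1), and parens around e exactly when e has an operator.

ω^(ω + 1) + ω^ω + 3

base 2: 15 = 2^(2 + 1) + 2^2 + 2 + 1; at 3: 3^(3 + 1) + 3^3 + 3 + 1 = 112; next = 111
base 3: 111 = 3^(3 + 1) + 3^3 + 3; at 4: 4^(4 + 1) + 4^4 + 4 = 1284; next = 1283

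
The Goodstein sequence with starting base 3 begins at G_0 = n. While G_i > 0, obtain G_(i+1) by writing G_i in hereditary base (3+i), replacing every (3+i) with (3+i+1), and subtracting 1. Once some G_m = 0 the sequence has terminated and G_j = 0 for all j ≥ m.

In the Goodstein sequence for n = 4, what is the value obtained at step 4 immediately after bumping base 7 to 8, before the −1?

2

base 3: 4 = 3 + 1; at 4: 4 + 1 = 5; next = 4
base 4: 4 = 4; at 5: 5 = 5; next = 4
base 5: 4 = 4; at 6: 4 = 4; next = 3
base 6: 3 = 3; at 7: 3 = 3; next = 2
base 7: 2 = 2; at 8: 2 = 2; next = 1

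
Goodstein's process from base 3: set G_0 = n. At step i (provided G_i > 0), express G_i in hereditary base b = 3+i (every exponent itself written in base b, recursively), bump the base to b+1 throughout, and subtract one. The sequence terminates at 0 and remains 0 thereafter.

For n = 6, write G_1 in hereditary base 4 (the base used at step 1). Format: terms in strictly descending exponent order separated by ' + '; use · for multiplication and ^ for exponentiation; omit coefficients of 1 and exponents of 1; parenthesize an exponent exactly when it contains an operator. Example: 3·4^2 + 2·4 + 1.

[0] 6 ≡ 2·3 (base 3). Lift 4: 8. −1: 7.
[1] 7 ≡ 4 + 3 (base 4). Lift 5: 8. −1: 7.

4 + 3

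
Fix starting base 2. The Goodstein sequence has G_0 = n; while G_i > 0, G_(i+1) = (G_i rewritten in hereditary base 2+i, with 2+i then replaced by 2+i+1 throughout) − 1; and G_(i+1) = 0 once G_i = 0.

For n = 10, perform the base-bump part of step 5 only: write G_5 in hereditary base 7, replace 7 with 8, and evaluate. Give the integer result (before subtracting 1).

(0) 10|_2 = 2^(2 + 1) + 2 ↦ 3^(3 + 1) + 3|_3 = 84 ⇒ 83
(1) 83|_3 = 3^(3 + 1) + 2 ↦ 4^(4 + 1) + 2|_4 = 1026 ⇒ 1025
(2) 1025|_4 = 4^(4 + 1) + 1 ↦ 5^(5 + 1) + 1|_5 = 15626 ⇒ 15625
(3) 15625|_5 = 5^(5 + 1) ↦ 6^(6 + 1)|_6 = 279936 ⇒ 279935
(4) 279935|_6 = 5·6^6 + 5·6^5 + 5·6^4 + 5·6^3 + 5·6^2 + 5·6 + 5 ↦ 5·7^7 + 5·7^5 + 5·7^4 + 5·7^3 + 5·7^2 + 5·7 + 5|_7 = 4215755 ⇒ 4215754
(5) 4215754|_7 = 5·7^7 + 5·7^5 + 5·7^4 + 5·7^3 + 5·7^2 + 5·7 + 4 ↦ 5·8^8 + 5·8^5 + 5·8^4 + 5·8^3 + 5·8^2 + 5·8 + 4|_8 = 84073324 ⇒ 84073323

84073324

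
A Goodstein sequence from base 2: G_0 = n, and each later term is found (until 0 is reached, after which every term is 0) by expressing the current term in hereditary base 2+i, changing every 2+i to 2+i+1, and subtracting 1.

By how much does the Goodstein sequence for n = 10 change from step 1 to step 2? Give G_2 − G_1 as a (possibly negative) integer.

[0] 10 ≡ 2^(2 + 1) + 2 (base 2). Lift 3: 84. −1: 83.
[1] 83 ≡ 3^(3 + 1) + 2 (base 3). Lift 4: 1026. −1: 1025.

942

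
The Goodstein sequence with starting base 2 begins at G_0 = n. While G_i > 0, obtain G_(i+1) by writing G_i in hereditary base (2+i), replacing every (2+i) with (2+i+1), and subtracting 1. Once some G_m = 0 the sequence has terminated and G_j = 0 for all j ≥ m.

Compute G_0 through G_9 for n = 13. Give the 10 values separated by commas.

G_0=13  [base 2] 2^(2 + 1) + 2^2 + 1  →[2↦3]→  3^(3 + 1) + 3^3 + 1 = 109  −1 ⇒ G_1=108
G_1=108  [base 3] 3^(3 + 1) + 3^3  →[3↦4]→  4^(4 + 1) + 4^4 = 1280  −1 ⇒ G_2=1279
G_2=1279  [base 4] 4^(4 + 1) + 3·4^3 + 3·4^2 + 3·4 + 3  →[4↦5]→  5^(5 + 1) + 3·5^3 + 3·5^2 + 3·5 + 3 = 16093  −1 ⇒ G_3=16092
G_3=16092  [base 5] 5^(5 + 1) + 3·5^3 + 3·5^2 + 3·5 + 2  →[5↦6]→  6^(6 + 1) + 3·6^3 + 3·6^2 + 3·6 + 2 = 280712  −1 ⇒ G_4=280711
G_4=280711  [base 6] 6^(6 + 1) + 3·6^3 + 3·6^2 + 3·6 + 1  →[6↦7]→  7^(7 + 1) + 3·7^3 + 3·7^2 + 3·7 + 1 = 5765999  −1 ⇒ G_5=5765998
G_5=5765998  [base 7] 7^(7 + 1) + 3·7^3 + 3·7^2 + 3·7  →[7↦8]→  8^(8 + 1) + 3·8^3 + 3·8^2 + 3·8 = 134219480  −1 ⇒ G_6=134219479
G_6=134219479  [base 8] 8^(8 + 1) + 3·8^3 + 3·8^2 + 2·8 + 7  →[8↦9]→  9^(9 + 1) + 3·9^3 + 3·9^2 + 2·9 + 7 = 3486786856  −1 ⇒ G_7=3486786855
G_7=3486786855  [base 9] 9^(9 + 1) + 3·9^3 + 3·9^2 + 2·9 + 6  →[9↦10]→  10^(10 + 1) + 3·10^3 + 3·10^2 + 2·10 + 6 = 100000003326  −1 ⇒ G_8=100000003325
G_8=100000003325  [base 10] 10^(10 + 1) + 3·10^3 + 3·10^2 + 2·10 + 5  →[10↦11]→  11^(11 + 1) + 3·11^3 + 3·11^2 + 2·11 + 5 = 3138428381104  −1 ⇒ G_9=3138428381103

13, 108, 1279, 16092, 280711, 5765998, 134219479, 3486786855, 100000003325, 3138428381103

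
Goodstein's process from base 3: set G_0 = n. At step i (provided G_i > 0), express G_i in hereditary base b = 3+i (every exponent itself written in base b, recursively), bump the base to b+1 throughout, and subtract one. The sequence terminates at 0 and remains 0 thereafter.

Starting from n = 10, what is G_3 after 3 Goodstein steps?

27

base 3: 10 = 3^2 + 1; at 4: 4^2 + 1 = 17; next = 16
base 4: 16 = 4^2; at 5: 5^2 = 25; next = 24
base 5: 24 = 4·5 + 4; at 6: 4·6 + 4 = 28; next = 27
base 6: 27 = 4·6 + 3; at 7: 4·7 + 3 = 31; next = 30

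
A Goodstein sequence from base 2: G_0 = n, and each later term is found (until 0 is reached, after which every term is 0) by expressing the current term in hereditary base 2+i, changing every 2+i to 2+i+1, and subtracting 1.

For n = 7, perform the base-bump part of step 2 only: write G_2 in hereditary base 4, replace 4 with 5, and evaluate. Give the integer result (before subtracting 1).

3128

G_0 = 7. HB_2(7) = 2^2 + 2 + 1. Bump = 31. G_1 = 30.
G_1 = 30. HB_3(30) = 3^3 + 3. Bump = 260. G_2 = 259.
G_2 = 259. HB_4(259) = 4^4 + 3. Bump = 3128. G_3 = 3127.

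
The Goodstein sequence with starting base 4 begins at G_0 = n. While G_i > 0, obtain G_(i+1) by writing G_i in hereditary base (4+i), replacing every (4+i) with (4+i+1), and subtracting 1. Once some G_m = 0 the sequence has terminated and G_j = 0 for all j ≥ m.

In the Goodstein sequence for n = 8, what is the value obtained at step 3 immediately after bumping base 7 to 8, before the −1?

8 —HB4→ 2·4 —bump→ 2·5 = 10 —(−1)→ 9
9 —HB5→ 5 + 4 —bump→ 6 + 4 = 10 —(−1)→ 9
9 —HB6→ 6 + 3 —bump→ 7 + 3 = 10 —(−1)→ 9
9 —HB7→ 7 + 2 —bump→ 8 + 2 = 10 —(−1)→ 9

10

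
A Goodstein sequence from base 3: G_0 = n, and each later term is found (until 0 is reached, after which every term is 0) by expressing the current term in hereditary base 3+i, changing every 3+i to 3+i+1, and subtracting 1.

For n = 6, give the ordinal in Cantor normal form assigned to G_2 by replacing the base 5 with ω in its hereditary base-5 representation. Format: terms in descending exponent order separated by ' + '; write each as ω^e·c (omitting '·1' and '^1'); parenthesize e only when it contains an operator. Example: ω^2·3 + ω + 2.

ω + 2

step 0: 6 = 2·3; sub 4 for 3: 2·4; = 8; G_1 = 8−1 = 7
step 1: 7 = 4 + 3; sub 5 for 4: 5 + 3; = 8; G_2 = 8−1 = 7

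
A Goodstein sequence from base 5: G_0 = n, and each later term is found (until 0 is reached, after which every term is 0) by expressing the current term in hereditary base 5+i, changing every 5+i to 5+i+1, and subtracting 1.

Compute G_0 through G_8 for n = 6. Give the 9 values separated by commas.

6, 6, 6, 5, 4, 3, 2, 1, 0

step 0: 6 = 5 + 1; sub 6 for 5: 6 + 1; = 7; G_1 = 7−1 = 6
step 1: 6 = 6; sub 7 for 6: 7; = 7; G_2 = 7−1 = 6
step 2: 6 = 6; sub 8 for 7: 6; = 6; G_3 = 6−1 = 5
step 3: 5 = 5; sub 9 for 8: 5; = 5; G_4 = 5−1 = 4
step 4: 4 = 4; sub 10 for 9: 4; = 4; G_5 = 4−1 = 3
step 5: 3 = 3; sub 11 for 10: 3; = 3; G_6 = 3−1 = 2
step 6: 2 = 2; sub 12 for 11: 2; = 2; G_7 = 2−1 = 1
step 7: 1 = 1; sub 13 for 12: 1; = 1; G_8 = 1−1 = 0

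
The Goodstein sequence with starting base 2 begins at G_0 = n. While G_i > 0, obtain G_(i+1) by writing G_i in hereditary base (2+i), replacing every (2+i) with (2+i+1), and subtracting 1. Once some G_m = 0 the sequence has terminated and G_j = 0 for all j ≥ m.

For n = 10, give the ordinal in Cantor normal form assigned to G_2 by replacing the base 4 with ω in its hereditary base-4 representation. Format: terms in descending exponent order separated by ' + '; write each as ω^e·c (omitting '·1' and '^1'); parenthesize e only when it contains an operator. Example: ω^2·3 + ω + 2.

G_0 = 10. HB_2(10) = 2^(2 + 1) + 2. Bump = 84. G_1 = 83.
G_1 = 83. HB_3(83) = 3^(3 + 1) + 2. Bump = 1026. G_2 = 1025.
G_2 = 1025. HB_4(1025) = 4^(4 + 1) + 1. Bump = 15626. G_3 = 15625.

ω^(ω + 1) + 1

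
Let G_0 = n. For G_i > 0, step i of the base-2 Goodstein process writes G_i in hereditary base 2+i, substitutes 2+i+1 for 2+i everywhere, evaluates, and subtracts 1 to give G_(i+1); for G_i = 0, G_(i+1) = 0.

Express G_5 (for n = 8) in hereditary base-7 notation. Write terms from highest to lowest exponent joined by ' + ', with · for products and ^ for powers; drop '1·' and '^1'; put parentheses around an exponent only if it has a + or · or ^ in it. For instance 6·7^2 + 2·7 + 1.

[0] 8 ≡ 2^(2 + 1) (base 2). Lift 3: 81. −1: 80.
[1] 80 ≡ 2·3^3 + 2·3^2 + 2·3 + 2 (base 3). Lift 4: 554. −1: 553.
[2] 553 ≡ 2·4^4 + 2·4^2 + 2·4 + 1 (base 4). Lift 5: 6311. −1: 6310.
[3] 6310 ≡ 2·5^5 + 2·5^2 + 2·5 (base 5). Lift 6: 93396. −1: 93395.
[4] 93395 ≡ 2·6^6 + 2·6^2 + 6 + 5 (base 6). Lift 7: 1647196. −1: 1647195.
[5] 1647195 ≡ 2·7^7 + 2·7^2 + 7 + 4 (base 7). Lift 8: 33554572. −1: 33554571.

2·7^7 + 2·7^2 + 7 + 4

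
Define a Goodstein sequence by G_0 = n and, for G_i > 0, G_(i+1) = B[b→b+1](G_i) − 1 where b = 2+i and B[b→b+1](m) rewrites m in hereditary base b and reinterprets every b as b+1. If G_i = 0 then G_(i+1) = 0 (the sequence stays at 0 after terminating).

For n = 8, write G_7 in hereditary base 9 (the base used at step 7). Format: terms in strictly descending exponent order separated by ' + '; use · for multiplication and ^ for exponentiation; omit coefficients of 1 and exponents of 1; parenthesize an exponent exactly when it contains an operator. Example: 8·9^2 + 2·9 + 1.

G_0=8  [base 2] 2^(2 + 1)  →[2↦3]→  3^(3 + 1) = 81  −1 ⇒ G_1=80
G_1=80  [base 3] 2·3^3 + 2·3^2 + 2·3 + 2  →[3↦4]→  2·4^4 + 2·4^2 + 2·4 + 2 = 554  −1 ⇒ G_2=553
G_2=553  [base 4] 2·4^4 + 2·4^2 + 2·4 + 1  →[4↦5]→  2·5^5 + 2·5^2 + 2·5 + 1 = 6311  −1 ⇒ G_3=6310
G_3=6310  [base 5] 2·5^5 + 2·5^2 + 2·5  →[5↦6]→  2·6^6 + 2·6^2 + 2·6 = 93396  −1 ⇒ G_4=93395
G_4=93395  [base 6] 2·6^6 + 2·6^2 + 6 + 5  →[6↦7]→  2·7^7 + 2·7^2 + 7 + 5 = 1647196  −1 ⇒ G_5=1647195
G_5=1647195  [base 7] 2·7^7 + 2·7^2 + 7 + 4  →[7↦8]→  2·8^8 + 2·8^2 + 8 + 4 = 33554572  −1 ⇒ G_6=33554571
G_6=33554571  [base 8] 2·8^8 + 2·8^2 + 8 + 3  →[8↦9]→  2·9^9 + 2·9^2 + 9 + 3 = 774841152  −1 ⇒ G_7=774841151
G_7=774841151  [base 9] 2·9^9 + 2·9^2 + 9 + 2  →[9↦10]→  2·10^10 + 2·10^2 + 10 + 2 = 20000000212  −1 ⇒ G_8=20000000211

2·9^9 + 2·9^2 + 9 + 2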